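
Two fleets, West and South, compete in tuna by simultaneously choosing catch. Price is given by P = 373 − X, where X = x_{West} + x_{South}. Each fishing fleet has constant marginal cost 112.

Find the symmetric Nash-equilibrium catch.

Fishing fleet West's profit: π = x_{West}(373 − (x_{West} + x_{South})) − 112x_{West}.
∂π/∂x_{West} = 261 − 2x_{West} − x_{South} = 0, so x_{West} = 130.5 − 0.5x_{South}.
By symmetry x_{South} = x_{West}; substituting into the reaction function, 1.5x_{West} = 130.5 and x_{West} = 87.

87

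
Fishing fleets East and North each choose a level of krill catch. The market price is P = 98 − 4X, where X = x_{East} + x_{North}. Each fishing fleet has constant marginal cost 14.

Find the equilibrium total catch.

14

Fishing fleet East's profit: π = x_{East}(98 − 4(x_{East} + x_{North})) − 14x_{East}.
∂π/∂x_{East} = 84 − 8x_{East} − 4x_{North} = 0, so x_{East} = 10.5 − 0.5x_{North}.
By symmetry x_{North} = x_{East}; substituting into the reaction function, 1.5x_{East} = 10.5 and x_{East} = 7.
Total catch: 7 + 7 = 14.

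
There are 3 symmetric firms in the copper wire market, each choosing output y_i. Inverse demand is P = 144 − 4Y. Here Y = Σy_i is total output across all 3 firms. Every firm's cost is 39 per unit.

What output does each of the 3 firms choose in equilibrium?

A representative firm's profit is π_i = y_i(144 − 4Y) − 39y_i, with Y = y_i + Σ_{j≠i} y_j.
First-order condition: 105 − 8y_i − 4Σ_{j≠i} y_j = 0.
Imposing symmetry (y_j = y for all j) turns Σ_{j≠i} y_j into 2y, so 105 = 16y and y = 6.5625.

6.5625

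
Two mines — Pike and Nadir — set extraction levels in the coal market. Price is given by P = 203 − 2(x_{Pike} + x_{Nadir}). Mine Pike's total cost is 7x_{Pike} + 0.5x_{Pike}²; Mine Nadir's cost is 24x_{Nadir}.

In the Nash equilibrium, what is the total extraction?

58.0625

Mine Pike's profit: π = x_{Pike}(203 − 2(x_{Pike} + x_{Nadir})) − 7x_{Pike} − 0.5x_{Pike}².
∂π/∂x_{Pike} = 196 − 5x_{Pike} − 2x_{Nadir} = 0, so x_{Pike} = 39.2 − 0.4x_{Nadir}.
For Nadir: ∂π/∂x_{Nadir} = 179 − 4x_{Nadir} − 2x_{Pike} = 0 ⇒ x_{Nadir} = 44.75 − 0.5x_{Pike}.
Plugging x_{Nadir} into Pike's best response: x_{Pike} = 39.2 − 0.4(44.75 − 0.5x_{Pike}) ⇒ 0.8x_{Pike} = 21.3, so x_{Pike} = 26.625.
Then x_{Nadir} = 44.75 − 0.5·26.625 = 31.4375.
Total extraction: 26.625 + 31.4375 = 58.0625.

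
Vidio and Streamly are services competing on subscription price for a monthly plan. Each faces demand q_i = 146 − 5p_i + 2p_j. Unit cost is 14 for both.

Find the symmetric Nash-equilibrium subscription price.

27

Vidio's profit: π = (p_{Vidio} − 14)(146 − 5p_{Vidio} + 2p_{Streamly}).
∂π/∂p_{Vidio} = 216 − 10p_{Vidio} + 2p_{Streamly} = 0 ⇒ p_{Vidio} = 21.6 + 0.2p_{Streamly}.
Setting p_{Vidio} = p_{Streamly} in the reaction function: p_{Vidio} = 21.6 + 0.2p_{Vidio}, so p_{Vidio} = 21.6 / 0.8 = 27.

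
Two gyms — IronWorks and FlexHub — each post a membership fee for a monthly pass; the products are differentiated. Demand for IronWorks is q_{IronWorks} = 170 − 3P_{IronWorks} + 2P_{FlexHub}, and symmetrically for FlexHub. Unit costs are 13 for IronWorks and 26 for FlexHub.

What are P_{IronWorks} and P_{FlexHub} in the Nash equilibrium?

54.6875, 59.5625

IronWorks's profit: π = (P_{IronWorks} − 13)(170 − 3P_{IronWorks} + 2P_{FlexHub}).
∂π/∂P_{IronWorks} = 209 − 6P_{IronWorks} + 2P_{FlexHub} = 0 ⇒ P_{IronWorks} = 209/6 + (1/3)P_{FlexHub}.
Similarly P_{FlexHub} = 124/3 + (1/3)P_{IronWorks}.
Solving the two reaction functions simultaneously: (1 − (1/3)(1/3))P_{IronWorks} = 209/6 + (1/3)·(124/3), so (8/9)P_{IronWorks} = 875/18 and P_{IronWorks} = 54.6875.
Then P_{FlexHub} = 124/3 + (1/3)·54.6875 = 59.5625.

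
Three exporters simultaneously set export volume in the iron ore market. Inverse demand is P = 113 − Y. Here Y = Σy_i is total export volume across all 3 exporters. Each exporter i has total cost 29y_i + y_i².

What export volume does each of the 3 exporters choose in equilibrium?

14

A representative exporter's profit is π_i = y_i(113 − Y) − 29y_i − y_i², with Y = y_i + Σ_{j≠i} y_j.
First-order condition: 84 − 4y_i − Σ_{j≠i} y_j = 0.
In a symmetric equilibrium every exporter chooses the same y, so Σ_{j≠i} y_j = 2y. The condition becomes 84 − 6y = 0, giving y = 84/6 = 14.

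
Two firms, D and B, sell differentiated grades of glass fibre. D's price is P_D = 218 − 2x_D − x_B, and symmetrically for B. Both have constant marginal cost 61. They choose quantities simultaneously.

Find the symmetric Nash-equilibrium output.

Firm D's profit: π = x_D(218 − 2x_D − x_B) − 61x_D.
∂π/∂x_D = 157 − 4x_D − x_B = 0 ⇒ x_D = 39.25 − 0.25x_B.
The game is symmetric, so in equilibrium x_B = x_D: the reaction function gives 1.25x_D = 39.25, hence x_D = 31.4.

31.4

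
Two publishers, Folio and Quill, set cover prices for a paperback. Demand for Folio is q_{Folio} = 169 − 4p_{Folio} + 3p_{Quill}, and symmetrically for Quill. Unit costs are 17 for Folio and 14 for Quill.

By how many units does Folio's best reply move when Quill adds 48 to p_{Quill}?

Folio's profit: π = (p_{Folio} − 17)(169 − 4p_{Folio} + 3p_{Quill}).
∂π/∂p_{Folio} = 237 − 8p_{Folio} + 3p_{Quill} = 0 ⇒ p_{Folio} = 29.625 + 0.375p_{Quill}.
The reaction-function slope is 0.375, so a 48-unit rise in p_{Quill} moves p_{Folio} by 0.375 × 48 = 18. Folio's best response rises — the actions are strategic complements.

18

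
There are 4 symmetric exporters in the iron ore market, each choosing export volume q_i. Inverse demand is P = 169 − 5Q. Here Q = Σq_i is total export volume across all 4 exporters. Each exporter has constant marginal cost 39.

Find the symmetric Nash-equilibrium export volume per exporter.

A representative exporter's profit is π_i = q_i(169 − 5Q) − 39q_i, with Q = q_i + Σ_{j≠i} q_j.
First-order condition: 130 − 10q_i − 5Σ_{j≠i} q_j = 0.
Imposing symmetry (q_j = q for all j) turns Σ_{j≠i} q_j into 3q, so 130 = 25q and q = 5.2.

5.2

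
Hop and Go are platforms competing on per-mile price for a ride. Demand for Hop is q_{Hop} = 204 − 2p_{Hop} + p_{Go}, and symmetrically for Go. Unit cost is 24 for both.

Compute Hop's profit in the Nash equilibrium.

Hop's profit: π = (p_{Hop} − 24)(204 − 2p_{Hop} + p_{Go}).
∂π/∂p_{Hop} = 252 − 4p_{Hop} + p_{Go} = 0 ⇒ p_{Hop} = 63 + 0.25p_{Go}.
Setting p_{Hop} = p_{Go} in the reaction function: p_{Hop} = 63 + 0.25p_{Hop}, so p_{Hop} = 63 / 0.75 = 84.
q_{Hop} = 204 − 2·84 + 84 = 120.
Profit = (84 − 24)·120 = 7200.

7200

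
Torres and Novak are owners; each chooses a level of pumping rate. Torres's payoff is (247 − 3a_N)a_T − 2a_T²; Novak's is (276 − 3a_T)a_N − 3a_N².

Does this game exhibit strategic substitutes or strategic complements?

strategic substitutes

Expanding Torres's payoff: 247a_T − 3a_Na_T − 2a_T².
∂π/∂a_T = 247 − 3a_N − 4a_T = 0, so a_T = 61.75 − 0.75a_N.
The best-response slope da_T/da_N = −0.75 < 0: the reaction function is downward-sloping, so the choices are strategic substitutes.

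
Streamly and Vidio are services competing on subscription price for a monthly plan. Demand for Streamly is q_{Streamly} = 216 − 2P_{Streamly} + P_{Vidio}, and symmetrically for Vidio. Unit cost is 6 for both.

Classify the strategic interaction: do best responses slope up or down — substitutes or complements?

strategic complements

Streamly's profit: π = (P_{Streamly} − 6)(216 − 2P_{Streamly} + P_{Vidio}).
∂π/∂P_{Streamly} = 228 − 4P_{Streamly} + P_{Vidio} = 0 ⇒ P_{Streamly} = 57 + 0.25P_{Vidio}.
The best-response slope dP_{Streamly}/dP_{Vidio} = 0.25 > 0: the reaction function is upward-sloping, so the choices are strategic complements.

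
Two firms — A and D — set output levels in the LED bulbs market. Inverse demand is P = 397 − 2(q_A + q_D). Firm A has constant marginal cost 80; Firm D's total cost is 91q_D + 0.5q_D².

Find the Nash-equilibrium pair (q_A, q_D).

60.8125, 36.875

Firm A's profit: π = q_A(397 − 2(q_A + q_D)) − 80q_A.
∂π/∂q_A = 317 − 4q_A − 2q_D = 0, so q_A = 79.25 − 0.5q_D.
For D: ∂π/∂q_D = 306 − 5q_D − 2q_A = 0 ⇒ q_D = 61.2 − 0.4q_A.
Substituting the second reaction function into the first: q_A = 79.25 − 0.5(61.2 − 0.4q_A), which gives 0.8q_A = 48.65 ⇒ q_A = 60.8125.
Then q_D = 61.2 − 0.4·60.8125 = 36.875.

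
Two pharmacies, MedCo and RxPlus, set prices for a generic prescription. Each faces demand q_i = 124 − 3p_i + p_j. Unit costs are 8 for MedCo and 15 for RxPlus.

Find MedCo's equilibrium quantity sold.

66.6

MedCo's profit: π = (p_{MedCo} − 8)(124 − 3p_{MedCo} + p_{RxPlus}).
∂π/∂p_{MedCo} = 148 − 6p_{MedCo} + p_{RxPlus} = 0 ⇒ p_{MedCo} = 74/3 + (1/6)p_{RxPlus}.
Similarly p_{RxPlus} = 169/6 + (1/6)p_{MedCo}.
Plugging p_{RxPlus} into MedCo's best response: p_{MedCo} = 74/3 + (1/6)(169/6 + (1/6)p_{MedCo}) ⇒ (35/36)p_{MedCo} = 1057/36, so p_{MedCo} = 30.2.
Then p_{RxPlus} = 169/6 + (1/6)·30.2 = 33.2.
q_{MedCo} = 124 − 3·30.2 + 33.2 = 66.6.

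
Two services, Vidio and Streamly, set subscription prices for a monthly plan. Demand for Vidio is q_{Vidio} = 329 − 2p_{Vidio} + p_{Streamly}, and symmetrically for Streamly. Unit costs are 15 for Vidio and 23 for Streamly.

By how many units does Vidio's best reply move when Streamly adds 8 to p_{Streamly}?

Vidio's profit: π = (p_{Vidio} − 15)(329 − 2p_{Vidio} + p_{Streamly}).
∂π/∂p_{Vidio} = 359 − 4p_{Vidio} + p_{Streamly} = 0 ⇒ p_{Vidio} = 89.75 + 0.25p_{Streamly}.
The reaction-function slope is 0.25, so an 8-unit rise in p_{Streamly} moves p_{Vidio} by 0.25 × 8 = 2. Vidio's best response rises — the actions are strategic complements.

2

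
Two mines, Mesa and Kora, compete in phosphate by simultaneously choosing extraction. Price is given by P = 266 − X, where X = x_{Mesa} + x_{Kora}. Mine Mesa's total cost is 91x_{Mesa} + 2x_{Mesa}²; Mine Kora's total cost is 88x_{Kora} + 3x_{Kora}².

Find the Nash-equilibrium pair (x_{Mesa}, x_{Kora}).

Mine Mesa's profit: π = x_{Mesa}(266 − (x_{Mesa} + x_{Kora})) − 91x_{Mesa} − 2x_{Mesa}².
∂π/∂x_{Mesa} = 175 − 6x_{Mesa} − x_{Kora} = 0, so x_{Mesa} = 175/6 − (1/6)x_{Kora}.
For Kora: ∂π/∂x_{Kora} = 178 − 8x_{Kora} − x_{Mesa} = 0 ⇒ x_{Kora} = 22.25 − 0.125x_{Mesa}.
Solving the two reaction functions simultaneously: (1 − (−1/6)(−0.125))x_{Mesa} = 175/6 − (1/6)·22.25, so (47/48)x_{Mesa} = 611/24 and x_{Mesa} = 26.
Then x_{Kora} = 22.25 − 0.125·26 = 19.

26, 19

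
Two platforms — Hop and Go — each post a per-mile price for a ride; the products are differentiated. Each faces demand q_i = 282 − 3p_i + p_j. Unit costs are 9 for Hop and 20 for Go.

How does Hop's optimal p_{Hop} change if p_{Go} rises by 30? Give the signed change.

5

Hop's profit: π = (p_{Hop} − 9)(282 − 3p_{Hop} + p_{Go}).
∂π/∂p_{Hop} = 309 − 6p_{Hop} + p_{Go} = 0 ⇒ p_{Hop} = 51.5 + (1/6)p_{Go}.
The reaction-function slope is 1/6, so a 30-unit rise in p_{Go} moves p_{Hop} by 1/6 × 30 = 5. Hop's best response rises — the actions are strategic complements.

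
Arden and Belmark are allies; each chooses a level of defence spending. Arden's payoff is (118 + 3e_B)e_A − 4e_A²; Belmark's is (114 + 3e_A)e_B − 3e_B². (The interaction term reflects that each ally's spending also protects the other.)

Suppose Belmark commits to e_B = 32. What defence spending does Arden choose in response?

26.75

Expanding Arden's payoff: 118e_A + 3e_Be_A − 4e_A².
∂π/∂e_A = 118 + 3e_B − 8e_A = 0, so e_A = 14.75 + 0.375e_B.
At e_B = 32: e_A = 14.75 + 0.375·32 = 26.75.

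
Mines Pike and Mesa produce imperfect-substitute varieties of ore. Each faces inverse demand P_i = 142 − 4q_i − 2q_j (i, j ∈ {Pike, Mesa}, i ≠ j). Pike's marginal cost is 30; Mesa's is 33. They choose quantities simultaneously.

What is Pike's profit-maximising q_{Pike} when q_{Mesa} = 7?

Mine Pike's profit: π = q_{Pike}(142 − 4q_{Pike} − 2q_{Mesa}) − 30q_{Pike}.
∂π/∂q_{Pike} = 112 − 8q_{Pike} − 2q_{Mesa} = 0 ⇒ q_{Pike} = 14 − 0.25q_{Mesa}.
At q_{Mesa} = 7: q_{Pike} = 14 − 0.25·7 = 12.25.

12.25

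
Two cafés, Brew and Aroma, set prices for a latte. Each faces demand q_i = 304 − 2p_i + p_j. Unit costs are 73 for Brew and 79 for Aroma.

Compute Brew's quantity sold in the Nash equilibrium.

Brew's profit: π = (p_{Brew} − 73)(304 − 2p_{Brew} + p_{Aroma}).
∂π/∂p_{Brew} = 450 − 4p_{Brew} + p_{Aroma} = 0 ⇒ p_{Brew} = 112.5 + 0.25p_{Aroma}.
Similarly p_{Aroma} = 115.5 + 0.25p_{Brew}.
Solving the two reaction functions simultaneously: (1 − (0.25)(0.25))p_{Brew} = 112.5 + 0.25·115.5, so 0.9375p_{Brew} = 141.375 and p_{Brew} = 150.8.
Then p_{Aroma} = 115.5 + 0.25·150.8 = 153.2.
q_{Brew} = 304 − 2·150.8 + 153.2 = 155.6.

155.6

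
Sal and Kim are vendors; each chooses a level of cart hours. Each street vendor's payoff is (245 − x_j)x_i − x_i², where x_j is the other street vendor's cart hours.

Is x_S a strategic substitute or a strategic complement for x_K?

Sal's payoff is (245 − x_K)x_S − x_S².
∂π/∂x_S = 245 − x_K − 2x_S = 0, so x_S = 122.5 − 0.5x_K.
The best-response slope dx_S/dx_K = −0.5 < 0: the reaction function is downward-sloping, so the choices are strategic substitutes.

strategic substitutes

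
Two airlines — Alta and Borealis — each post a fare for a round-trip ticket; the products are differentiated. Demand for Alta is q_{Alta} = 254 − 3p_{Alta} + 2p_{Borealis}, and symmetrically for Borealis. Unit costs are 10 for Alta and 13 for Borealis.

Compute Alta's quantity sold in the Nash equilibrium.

184.6875

Alta's profit: π = (p_{Alta} − 10)(254 − 3p_{Alta} + 2p_{Borealis}).
∂π/∂p_{Alta} = 284 − 6p_{Alta} + 2p_{Borealis} = 0 ⇒ p_{Alta} = 142/3 + (1/3)p_{Borealis}.
Similarly p_{Borealis} = 293/6 + (1/3)p_{Alta}.
Plugging p_{Borealis} into Alta's best response: p_{Alta} = 142/3 + (1/3)(293/6 + (1/3)p_{Alta}) ⇒ (8/9)p_{Alta} = 1145/18, so p_{Alta} = 71.5625.
Then p_{Borealis} = 293/6 + (1/3)·71.5625 = 72.6875.
q_{Alta} = 254 − 3·71.5625 + 2·72.6875 = 184.6875.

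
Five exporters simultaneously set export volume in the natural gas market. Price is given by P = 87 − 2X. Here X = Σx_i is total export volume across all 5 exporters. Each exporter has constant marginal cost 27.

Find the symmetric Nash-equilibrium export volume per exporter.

A representative exporter's profit is π_i = x_i(87 − 2X) − 27x_i, with X = x_i + Σ_{j≠i} x_j.
First-order condition: 60 − 4x_i − 2Σ_{j≠i} x_j = 0.
Imposing symmetry (x_j = x for all j) turns Σ_{j≠i} x_j into 4x, so 60 = 12x and x = 5.

5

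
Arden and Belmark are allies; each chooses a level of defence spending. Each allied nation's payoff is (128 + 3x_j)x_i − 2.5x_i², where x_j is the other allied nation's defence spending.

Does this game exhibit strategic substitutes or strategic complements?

strategic complements

Arden's payoff is (128 + 3x_B)x_A − 2.5x_A².
∂π/∂x_A = 128 + 3x_B − 5x_A = 0, so x_A = 25.6 + 0.6x_B.
The best-response slope dx_A/dx_B = 0.6 > 0: the reaction function is upward-sloping, so the choices are strategic complements.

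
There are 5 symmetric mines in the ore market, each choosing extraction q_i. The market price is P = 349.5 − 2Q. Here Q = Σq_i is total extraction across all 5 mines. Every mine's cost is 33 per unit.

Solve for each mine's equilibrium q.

A representative mine's profit is π_i = q_i(349.5 − 2Q) − 33q_i, with Q = q_i + Σ_{j≠i} q_j.
First-order condition: 316.5 − 4q_i − 2Σ_{j≠i} q_j = 0.
In a symmetric equilibrium every mine chooses the same q, so Σ_{j≠i} q_j = 4q. The condition becomes 316.5 − 12q = 0, giving q = 316.5/12 = 26.375.

26.375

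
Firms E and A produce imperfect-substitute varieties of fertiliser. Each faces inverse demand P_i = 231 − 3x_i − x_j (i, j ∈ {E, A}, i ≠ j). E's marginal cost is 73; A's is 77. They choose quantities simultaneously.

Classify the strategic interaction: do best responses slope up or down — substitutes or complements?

strategic substitutes

Firm E's profit: π = x_E(231 − 3x_E − x_A) − 73x_E.
∂π/∂x_E = 158 − 6x_E − x_A = 0 ⇒ x_E = 79/3 − (1/6)x_A.
The best-response slope dx_E/dx_A = −1/6 < 0: the reaction function is downward-sloping, so the choices are strategic substitutes.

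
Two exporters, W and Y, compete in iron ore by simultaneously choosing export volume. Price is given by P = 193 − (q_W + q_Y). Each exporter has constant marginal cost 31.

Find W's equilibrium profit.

Exporter W's profit: π = q_W(193 − (q_W + q_Y)) − 31q_W.
∂π/∂q_W = 162 − 2q_W − q_Y = 0, so q_W = 81 − 0.5q_Y.
The game is symmetric, so in equilibrium q_Y = q_W: the reaction function gives 1.5q_W = 81, hence q_W = 54.
Price P = 193 − 108 = 85.
W's profit: (85 − 31)·54 = 2916.

2916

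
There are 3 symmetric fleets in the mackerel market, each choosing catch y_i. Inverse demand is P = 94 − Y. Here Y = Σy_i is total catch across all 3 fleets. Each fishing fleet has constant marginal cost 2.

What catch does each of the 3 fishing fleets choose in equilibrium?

23

A representative fishing fleet's profit is π_i = y_i(94 − Y) − 2y_i, with Y = y_i + Σ_{j≠i} y_j.
First-order condition: 92 − 2y_i − Σ_{j≠i} y_j = 0.
In a symmetric equilibrium every fishing fleet chooses the same y, so Σ_{j≠i} y_j = 2y. The condition becomes 92 − 4y = 0, giving y = 92/4 = 23.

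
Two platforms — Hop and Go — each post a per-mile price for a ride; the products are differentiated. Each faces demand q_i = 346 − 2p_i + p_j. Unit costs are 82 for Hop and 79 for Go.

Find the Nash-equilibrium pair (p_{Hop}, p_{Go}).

169.6, 168.4

Hop's profit: π = (p_{Hop} − 82)(346 − 2p_{Hop} + p_{Go}).
∂π/∂p_{Hop} = 510 − 4p_{Hop} + p_{Go} = 0 ⇒ p_{Hop} = 127.5 + 0.25p_{Go}.
Similarly p_{Go} = 126 + 0.25p_{Hop}.
Substituting the second reaction function into the first: p_{Hop} = 127.5 + 0.25(126 + 0.25p_{Hop}), which gives 0.9375p_{Hop} = 159 ⇒ p_{Hop} = 169.6.
Then p_{Go} = 126 + 0.25·169.6 = 168.4.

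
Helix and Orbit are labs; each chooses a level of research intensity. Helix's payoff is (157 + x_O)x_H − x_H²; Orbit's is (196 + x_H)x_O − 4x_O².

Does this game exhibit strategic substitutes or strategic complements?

strategic complements

Expanding Helix's payoff: 157x_H + x_Ox_H − x_H².
∂π/∂x_H = 157 + x_O − 2x_H = 0, so x_H = 78.5 + 0.5x_O.
The best-response slope dx_H/dx_O = 0.5 > 0: the reaction function is upward-sloping, so the choices are strategic complements.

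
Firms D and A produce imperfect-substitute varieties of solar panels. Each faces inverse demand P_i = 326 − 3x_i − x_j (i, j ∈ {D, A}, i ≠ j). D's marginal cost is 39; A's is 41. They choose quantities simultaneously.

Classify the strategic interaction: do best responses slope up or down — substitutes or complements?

strategic substitutes

Firm D's profit: π = x_D(326 − 3x_D − x_A) − 39x_D.
∂π/∂x_D = 287 − 6x_D − x_A = 0 ⇒ x_D = 287/6 − (1/6)x_A.
The best-response slope dx_D/dx_A = −1/6 < 0: the reaction function is downward-sloping, so the choices are strategic substitutes.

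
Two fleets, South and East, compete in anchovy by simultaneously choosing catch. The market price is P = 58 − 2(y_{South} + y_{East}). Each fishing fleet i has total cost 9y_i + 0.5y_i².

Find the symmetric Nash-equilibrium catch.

7

Fishing fleet South's profit: π = y_{South}(58 − 2(y_{South} + y_{East})) − 9y_{South} − 0.5y_{South}².
∂π/∂y_{South} = 49 − 5y_{South} − 2y_{East} = 0, so y_{South} = 9.8 − 0.4y_{East}.
By symmetry y_{East} = y_{South}; substituting into the reaction function, 1.4y_{South} = 9.8 and y_{South} = 7.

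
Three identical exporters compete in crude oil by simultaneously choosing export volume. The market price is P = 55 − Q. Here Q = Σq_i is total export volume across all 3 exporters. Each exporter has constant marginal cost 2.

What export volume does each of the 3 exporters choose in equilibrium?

A representative exporter's profit is π_i = q_i(55 − Q) − 2q_i, with Q = q_i + Σ_{j≠i} q_j.
First-order condition: 53 − 2q_i − Σ_{j≠i} q_j = 0.
With identical exporters, set every q_j = q: then 53 − 2q − 2q = 0, i.e. q = 53/4 = 13.25.

13.25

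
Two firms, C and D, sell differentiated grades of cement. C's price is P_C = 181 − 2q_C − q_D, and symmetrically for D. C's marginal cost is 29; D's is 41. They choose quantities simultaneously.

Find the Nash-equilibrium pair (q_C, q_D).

31.2, 27.2

Firm C's profit: π = q_C(181 − 2q_C − q_D) − 29q_C.
∂π/∂q_C = 152 − 4q_C − q_D = 0 ⇒ q_C = 38 − 0.25q_D.
Similarly q_D = 35 − 0.25q_C.
Plugging q_D into C's best response: q_C = 38 − 0.25(35 − 0.25q_C) ⇒ 0.9375q_C = 29.25, so q_C = 31.2.
Then q_D = 35 − 0.25·31.2 = 27.2.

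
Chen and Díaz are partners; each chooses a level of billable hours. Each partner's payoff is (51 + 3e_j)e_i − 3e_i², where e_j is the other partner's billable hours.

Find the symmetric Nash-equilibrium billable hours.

17

Chen's payoff is (51 + 3e_D)e_C − 3e_C².
∂π/∂e_C = 51 + 3e_D − 6e_C = 0, so e_C = 8.5 + 0.5e_D.
By symmetry e_D = e_C; substituting into the reaction function, 0.5e_C = 8.5 and e_C = 17.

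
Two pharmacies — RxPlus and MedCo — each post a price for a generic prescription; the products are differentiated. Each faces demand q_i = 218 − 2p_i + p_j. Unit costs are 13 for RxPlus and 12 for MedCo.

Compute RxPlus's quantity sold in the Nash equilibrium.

136.4

RxPlus's profit: π = (p_{RxPlus} − 13)(218 − 2p_{RxPlus} + p_{MedCo}).
∂π/∂p_{RxPlus} = 244 − 4p_{RxPlus} + p_{MedCo} = 0 ⇒ p_{RxPlus} = 61 + 0.25p_{MedCo}.
Similarly p_{MedCo} = 60.5 + 0.25p_{RxPlus}.
Solving the two reaction functions simultaneously: (1 − (0.25)(0.25))p_{RxPlus} = 61 + 0.25·60.5, so 0.9375p_{RxPlus} = 76.125 and p_{RxPlus} = 81.2.
Then p_{MedCo} = 60.5 + 0.25·81.2 = 80.8.
q_{RxPlus} = 218 − 2·81.2 + 80.8 = 136.4.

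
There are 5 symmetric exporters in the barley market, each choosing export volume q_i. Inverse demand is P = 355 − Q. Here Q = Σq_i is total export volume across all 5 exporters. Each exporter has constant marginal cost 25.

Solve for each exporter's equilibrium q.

A representative exporter's profit is π_i = q_i(355 − Q) − 25q_i, with Q = q_i + Σ_{j≠i} q_j.
First-order condition: 330 − 2q_i − Σ_{j≠i} q_j = 0.
With identical exporters, set every q_j = q: then 330 − 2q − 4q = 0, i.e. q = 330/6 = 55.

55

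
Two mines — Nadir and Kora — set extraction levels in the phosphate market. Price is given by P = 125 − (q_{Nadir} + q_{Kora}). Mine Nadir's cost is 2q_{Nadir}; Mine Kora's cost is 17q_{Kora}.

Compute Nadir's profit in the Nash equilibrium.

2116

Mine Nadir's profit: π = q_{Nadir}(125 − (q_{Nadir} + q_{Kora})) − 2q_{Nadir}.
∂π/∂q_{Nadir} = 123 − 2q_{Nadir} − q_{Kora} = 0, so q_{Nadir} = 61.5 − 0.5q_{Kora}.
By the same steps for Kora: q_{Kora} = 54 − 0.5q_{Nadir}.
Plugging q_{Kora} into Nadir's best response: q_{Nadir} = 61.5 − 0.5(54 − 0.5q_{Nadir}) ⇒ 0.75q_{Nadir} = 34.5, so q_{Nadir} = 46.
Then q_{Kora} = 54 − 0.5·46 = 31.
Price P = 125 − 77 = 48.
Nadir's profit: (48 − 2)·46 = 2116.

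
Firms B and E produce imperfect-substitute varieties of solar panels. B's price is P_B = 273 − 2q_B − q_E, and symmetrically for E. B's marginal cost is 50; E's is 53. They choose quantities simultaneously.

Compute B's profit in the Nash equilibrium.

4014.08

Firm B's profit: π = q_B(273 − 2q_B − q_E) − 50q_B.
∂π/∂q_B = 223 − 4q_B − q_E = 0 ⇒ q_B = 55.75 − 0.25q_E.
Similarly q_E = 55 − 0.25q_B.
Solving the two reaction functions simultaneously: (1 − (−0.25)(−0.25))q_B = 55.75 − 0.25·55, so 0.9375q_B = 42 and q_B = 44.8.
Then q_E = 55 − 0.25·44.8 = 43.8.
P_B = 273 − 2·44.8 − 43.8 = 139.6.
Profit = (139.6 − 50)·44.8 = 4014.08.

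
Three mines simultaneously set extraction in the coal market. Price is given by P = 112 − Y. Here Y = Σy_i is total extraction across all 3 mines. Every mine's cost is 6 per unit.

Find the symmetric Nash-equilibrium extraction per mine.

26.5

A representative mine's profit is π_i = y_i(112 − Y) − 6y_i, with Y = y_i + Σ_{j≠i} y_j.
First-order condition: 106 − 2y_i − Σ_{j≠i} y_j = 0.
Imposing symmetry (y_j = y for all j) turns Σ_{j≠i} y_j into 2y, so 106 = 4y and y = 26.5.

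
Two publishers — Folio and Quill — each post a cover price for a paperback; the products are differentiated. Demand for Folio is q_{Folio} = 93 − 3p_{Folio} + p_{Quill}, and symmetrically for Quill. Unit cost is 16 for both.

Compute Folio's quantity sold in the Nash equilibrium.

36.6

Folio's profit: π = (p_{Folio} − 16)(93 − 3p_{Folio} + p_{Quill}).
∂π/∂p_{Folio} = 141 − 6p_{Folio} + p_{Quill} = 0 ⇒ p_{Folio} = 23.5 + (1/6)p_{Quill}.
The game is symmetric, so in equilibrium p_{Quill} = p_{Folio}: the reaction function gives (5/6)p_{Folio} = 23.5, hence p_{Folio} = 28.2.
q_{Folio} = 93 − 3·28.2 + 28.2 = 36.6.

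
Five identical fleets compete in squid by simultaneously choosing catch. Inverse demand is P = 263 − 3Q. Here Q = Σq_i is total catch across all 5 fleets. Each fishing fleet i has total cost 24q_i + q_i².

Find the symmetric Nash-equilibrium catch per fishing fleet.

11.95

A representative fishing fleet's profit is π_i = q_i(263 − 3Q) − 24q_i − q_i², with Q = q_i + Σ_{j≠i} q_j.
First-order condition: 239 − 8q_i − 3Σ_{j≠i} q_j = 0.
With identical fishing fleets, set every q_j = q: then 239 − 8q − 12q = 0, i.e. q = 239/20 = 11.95.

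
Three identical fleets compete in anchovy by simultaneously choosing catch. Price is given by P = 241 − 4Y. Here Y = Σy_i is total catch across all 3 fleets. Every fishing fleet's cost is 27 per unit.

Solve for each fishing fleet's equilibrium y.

A representative fishing fleet's profit is π_i = y_i(241 − 4Y) − 27y_i, with Y = y_i + Σ_{j≠i} y_j.
First-order condition: 214 − 8y_i − 4Σ_{j≠i} y_j = 0.
Imposing symmetry (y_j = y for all j) turns Σ_{j≠i} y_j into 2y, so 214 = 16y and y = 13.375.

13.375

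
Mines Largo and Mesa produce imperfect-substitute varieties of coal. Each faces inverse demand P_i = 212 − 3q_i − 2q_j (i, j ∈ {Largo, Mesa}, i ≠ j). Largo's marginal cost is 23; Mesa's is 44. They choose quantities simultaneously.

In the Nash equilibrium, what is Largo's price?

Mine Largo's profit: π = q_{Largo}(212 − 3q_{Largo} − 2q_{Mesa}) − 23q_{Largo}.
∂π/∂q_{Largo} = 189 − 6q_{Largo} − 2q_{Mesa} = 0 ⇒ q_{Largo} = 31.5 − (1/3)q_{Mesa}.
Similarly q_{Mesa} = 28 − (1/3)q_{Largo}.
Substituting the second reaction function into the first: q_{Largo} = 31.5 − (1/3)(28 − (1/3)q_{Largo}), which gives (8/9)q_{Largo} = 133/6 ⇒ q_{Largo} = 24.9375.
Then q_{Mesa} = 28 − (1/3)·24.9375 = 19.6875.
P_{Largo} = 212 − 3·24.9375 − 2·19.6875 = 97.8125.

97.8125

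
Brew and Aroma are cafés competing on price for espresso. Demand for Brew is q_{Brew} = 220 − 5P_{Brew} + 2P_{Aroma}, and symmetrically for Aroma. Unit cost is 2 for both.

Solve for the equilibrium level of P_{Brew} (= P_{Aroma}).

Brew's profit: π = (P_{Brew} − 2)(220 − 5P_{Brew} + 2P_{Aroma}).
∂π/∂P_{Brew} = 230 − 10P_{Brew} + 2P_{Aroma} = 0 ⇒ P_{Brew} = 23 + 0.2P_{Aroma}.
The game is symmetric, so in equilibrium P_{Aroma} = P_{Brew}: the reaction function gives 0.8P_{Brew} = 23, hence P_{Brew} = 28.75.

28.75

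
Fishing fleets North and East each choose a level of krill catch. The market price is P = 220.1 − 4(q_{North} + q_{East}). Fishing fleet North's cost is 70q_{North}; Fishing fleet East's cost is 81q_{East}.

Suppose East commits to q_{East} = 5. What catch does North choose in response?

Fishing fleet North's profit: π = q_{North}(220.1 − 4(q_{North} + q_{East})) − 70q_{North}.
∂π/∂q_{North} = 150.1 − 8q_{North} − 4q_{East} = 0, so q_{North} = 18.7625 − 0.5q_{East}.
At q_{East} = 5: q_{North} = 18.7625 − 0.5·5 = 16.2625.

16.2625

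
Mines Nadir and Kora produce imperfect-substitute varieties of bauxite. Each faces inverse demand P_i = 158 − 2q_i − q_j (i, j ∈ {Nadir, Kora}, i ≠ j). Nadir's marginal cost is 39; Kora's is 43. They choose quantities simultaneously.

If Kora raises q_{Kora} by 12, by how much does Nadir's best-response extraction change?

-3

Mine Nadir's profit: π = q_{Nadir}(158 − 2q_{Nadir} − q_{Kora}) − 39q_{Nadir}.
∂π/∂q_{Nadir} = 119 − 4q_{Nadir} − q_{Kora} = 0 ⇒ q_{Nadir} = 29.75 − 0.25q_{Kora}.
The reaction-function slope is −0.25, so a 12-unit rise in q_{Kora} moves q_{Nadir} by −0.25 × 12 = −3. Nadir's best response falls — the actions are strategic substitutes.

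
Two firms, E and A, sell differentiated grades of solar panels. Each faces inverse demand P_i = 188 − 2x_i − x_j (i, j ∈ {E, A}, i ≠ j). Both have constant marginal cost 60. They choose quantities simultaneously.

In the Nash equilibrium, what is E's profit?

1310.72

Firm E's profit: π = x_E(188 − 2x_E − x_A) − 60x_E.
∂π/∂x_E = 128 − 4x_E − x_A = 0 ⇒ x_E = 32 − 0.25x_A.
Setting x_E = x_A in the reaction function: x_E = 32 − 0.25x_E, so x_E = 32 / 1.25 = 25.6.
P_E = 188 − 2·25.6 − 25.6 = 111.2.
Profit = (111.2 − 60)·25.6 = 1310.72.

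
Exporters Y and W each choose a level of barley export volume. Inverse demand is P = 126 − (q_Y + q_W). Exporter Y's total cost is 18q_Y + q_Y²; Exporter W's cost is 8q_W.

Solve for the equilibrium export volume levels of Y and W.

Exporter Y's profit: π = q_Y(126 − (q_Y + q_W)) − 18q_Y − q_Y².
∂π/∂q_Y = 108 − 4q_Y − q_W = 0, so q_Y = 27 − 0.25q_W.
For W: ∂π/∂q_W = 118 − 2q_W − q_Y = 0 ⇒ q_W = 59 − 0.5q_Y.
Solving the two reaction functions simultaneously: (1 − (−0.25)(−0.5))q_Y = 27 − 0.25·59, so 0.875q_Y = 12.25 and q_Y = 14.
Then q_W = 59 − 0.5·14 = 52.

14, 52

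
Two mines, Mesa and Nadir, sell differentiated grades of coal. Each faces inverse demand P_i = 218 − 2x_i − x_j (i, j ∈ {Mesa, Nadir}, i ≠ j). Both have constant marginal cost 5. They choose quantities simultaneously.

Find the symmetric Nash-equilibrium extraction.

Mine Mesa's profit: π = x_{Mesa}(218 − 2x_{Mesa} − x_{Nadir}) − 5x_{Mesa}.
∂π/∂x_{Mesa} = 213 − 4x_{Mesa} − x_{Nadir} = 0 ⇒ x_{Mesa} = 53.25 − 0.25x_{Nadir}.
By symmetry x_{Nadir} = x_{Mesa}; substituting into the reaction function, 1.25x_{Mesa} = 53.25 and x_{Mesa} = 42.6.

42.6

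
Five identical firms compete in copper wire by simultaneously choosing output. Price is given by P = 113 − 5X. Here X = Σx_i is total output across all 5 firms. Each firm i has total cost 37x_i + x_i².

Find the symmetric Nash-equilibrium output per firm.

A representative firm's profit is π_i = x_i(113 − 5X) − 37x_i − x_i², with X = x_i + Σ_{j≠i} x_j.
First-order condition: 76 − 12x_i − 5Σ_{j≠i} x_j = 0.
In a symmetric equilibrium every firm chooses the same x, so Σ_{j≠i} x_j = 4x. The condition becomes 76 − 32x = 0, giving x = 76/32 = 2.375.

2.375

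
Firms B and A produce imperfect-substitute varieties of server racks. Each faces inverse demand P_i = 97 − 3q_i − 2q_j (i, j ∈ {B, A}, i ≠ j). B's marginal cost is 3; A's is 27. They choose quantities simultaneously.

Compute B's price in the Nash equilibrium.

42.75

Firm B's profit: π = q_B(97 − 3q_B − 2q_A) − 3q_B.
∂π/∂q_B = 94 − 6q_B − 2q_A = 0 ⇒ q_B = 47/3 − (1/3)q_A.
Similarly q_A = 35/3 − (1/3)q_B.
Solving the two reaction functions simultaneously: (1 − (−1/3)(−1/3))q_B = 47/3 − (1/3)·(35/3), so (8/9)q_B = 106/9 and q_B = 13.25.
Then q_A = 35/3 − (1/3)·13.25 = 7.25.
P_B = 97 − 3·13.25 − 2·7.25 = 42.75.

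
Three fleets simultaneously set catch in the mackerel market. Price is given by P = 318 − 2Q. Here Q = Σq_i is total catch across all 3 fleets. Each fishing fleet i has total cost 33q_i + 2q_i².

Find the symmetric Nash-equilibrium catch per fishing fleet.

A representative fishing fleet's profit is π_i = q_i(318 − 2Q) − 33q_i − 2q_i², with Q = q_i + Σ_{j≠i} q_j.
First-order condition: 285 − 8q_i − 2Σ_{j≠i} q_j = 0.
With identical fishing fleets, set every q_j = q: then 285 − 8q − 4q = 0, i.e. q = 285/12 = 23.75.

23.75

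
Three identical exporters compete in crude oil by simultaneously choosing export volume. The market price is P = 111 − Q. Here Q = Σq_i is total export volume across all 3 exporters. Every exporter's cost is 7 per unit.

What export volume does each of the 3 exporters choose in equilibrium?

A representative exporter's profit is π_i = q_i(111 − Q) − 7q_i, with Q = q_i + Σ_{j≠i} q_j.
First-order condition: 104 − 2q_i − Σ_{j≠i} q_j = 0.
Imposing symmetry (q_j = q for all j) turns Σ_{j≠i} q_j into 2q, so 104 = 4q and q = 26.

26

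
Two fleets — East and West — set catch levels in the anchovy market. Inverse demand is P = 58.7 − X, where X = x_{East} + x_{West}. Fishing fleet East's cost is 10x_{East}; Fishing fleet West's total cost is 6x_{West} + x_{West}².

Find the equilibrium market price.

Fishing fleet East's profit: π = x_{East}(58.7 − (x_{East} + x_{West})) − 10x_{East}.
∂π/∂x_{East} = 48.7 − 2x_{East} − x_{West} = 0, so x_{East} = 24.35 − 0.5x_{West}.
For West: ∂π/∂x_{West} = 52.7 − 4x_{West} − x_{East} = 0 ⇒ x_{West} = 13.175 − 0.25x_{East}.
Solving the two reaction functions simultaneously: (1 − (−0.5)(−0.25))x_{East} = 24.35 − 0.5·13.175, so 0.875x_{East} = 17.7625 and x_{East} = 20.3.
Then x_{West} = 13.175 − 0.25·20.3 = 8.1.
Equilibrium price: P = 58.7 − 28.4 = 30.3.

30.3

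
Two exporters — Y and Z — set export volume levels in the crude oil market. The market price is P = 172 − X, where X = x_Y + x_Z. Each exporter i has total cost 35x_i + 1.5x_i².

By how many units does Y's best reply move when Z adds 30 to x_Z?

-6

Exporter Y's profit: π = x_Y(172 − (x_Y + x_Z)) − 35x_Y − 1.5x_Y².
∂π/∂x_Y = 137 − 5x_Y − x_Z = 0, so x_Y = 27.4 − 0.2x_Z.
The reaction-function slope is −0.2, so a 30-unit rise in x_Z moves x_Y by −0.2 × 30 = −6. Y's best response falls — the actions are strategic substitutes.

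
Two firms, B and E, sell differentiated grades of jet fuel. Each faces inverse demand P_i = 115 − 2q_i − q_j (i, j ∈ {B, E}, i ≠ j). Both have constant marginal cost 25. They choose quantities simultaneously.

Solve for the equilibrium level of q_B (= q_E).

Firm B's profit: π = q_B(115 − 2q_B − q_E) − 25q_B.
∂π/∂q_B = 90 − 4q_B − q_E = 0 ⇒ q_B = 22.5 − 0.25q_E.
By symmetry q_E = q_B; substituting into the reaction function, 1.25q_B = 22.5 and q_B = 18.

18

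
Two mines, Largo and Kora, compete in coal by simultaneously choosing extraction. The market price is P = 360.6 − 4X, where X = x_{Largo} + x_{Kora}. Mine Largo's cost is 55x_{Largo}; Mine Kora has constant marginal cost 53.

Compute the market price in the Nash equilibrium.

156.2

Mine Largo's profit: π = x_{Largo}(360.6 − 4(x_{Largo} + x_{Kora})) − 55x_{Largo}.
∂π/∂x_{Largo} = 305.6 − 8x_{Largo} − 4x_{Kora} = 0, so x_{Largo} = 38.2 − 0.5x_{Kora}.
By the same steps for Kora: x_{Kora} = 38.45 − 0.5x_{Largo}.
Plugging x_{Kora} into Largo's best response: x_{Largo} = 38.2 − 0.5(38.45 − 0.5x_{Largo}) ⇒ 0.75x_{Largo} = 18.975, so x_{Largo} = 25.3.
Then x_{Kora} = 38.45 − 0.5·25.3 = 25.8.
Equilibrium price: P = 360.6 − 4·51.1 = 156.2.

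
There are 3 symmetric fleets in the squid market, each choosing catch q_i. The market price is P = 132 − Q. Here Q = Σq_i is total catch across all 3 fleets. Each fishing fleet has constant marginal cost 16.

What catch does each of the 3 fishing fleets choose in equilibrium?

A representative fishing fleet's profit is π_i = q_i(132 − Q) − 16q_i, with Q = q_i + Σ_{j≠i} q_j.
First-order condition: 116 − 2q_i − Σ_{j≠i} q_j = 0.
Imposing symmetry (q_j = q for all j) turns Σ_{j≠i} q_j into 2q, so 116 = 4q and q = 29.

29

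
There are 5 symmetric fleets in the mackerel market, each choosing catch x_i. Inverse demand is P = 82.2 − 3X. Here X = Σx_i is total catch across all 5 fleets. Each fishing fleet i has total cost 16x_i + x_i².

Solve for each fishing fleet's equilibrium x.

A representative fishing fleet's profit is π_i = x_i(82.2 − 3X) − 16x_i − x_i², with X = x_i + Σ_{j≠i} x_j.
First-order condition: 66.2 − 8x_i − 3Σ_{j≠i} x_j = 0.
Imposing symmetry (x_j = x for all j) turns Σ_{j≠i} x_j into 4x, so 66.2 = 20x and x = 3.31.

3.31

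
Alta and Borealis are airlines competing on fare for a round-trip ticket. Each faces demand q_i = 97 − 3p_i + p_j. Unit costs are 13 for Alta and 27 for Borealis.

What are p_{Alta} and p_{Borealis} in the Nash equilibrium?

Alta's profit: π = (p_{Alta} − 13)(97 − 3p_{Alta} + p_{Borealis}).
∂π/∂p_{Alta} = 136 − 6p_{Alta} + p_{Borealis} = 0 ⇒ p_{Alta} = 68/3 + (1/6)p_{Borealis}.
Similarly p_{Borealis} = 89/3 + (1/6)p_{Alta}.
Solving the two reaction functions simultaneously: (1 − (1/6)(1/6))p_{Alta} = 68/3 + (1/6)·(89/3), so (35/36)p_{Alta} = 497/18 and p_{Alta} = 28.4.
Then p_{Borealis} = 89/3 + (1/6)·28.4 = 34.4.

28.4, 34.4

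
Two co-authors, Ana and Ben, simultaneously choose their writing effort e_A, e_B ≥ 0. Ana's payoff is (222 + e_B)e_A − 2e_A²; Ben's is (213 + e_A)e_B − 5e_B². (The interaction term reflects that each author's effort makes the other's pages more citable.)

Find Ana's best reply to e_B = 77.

74.75

Expanding Ana's payoff: 222e_A + e_Be_A − 2e_A².
∂π/∂e_A = 222 + e_B − 4e_A = 0, so e_A = 55.5 + 0.25e_B.
At e_B = 77: e_A = 55.5 + 0.25·77 = 74.75.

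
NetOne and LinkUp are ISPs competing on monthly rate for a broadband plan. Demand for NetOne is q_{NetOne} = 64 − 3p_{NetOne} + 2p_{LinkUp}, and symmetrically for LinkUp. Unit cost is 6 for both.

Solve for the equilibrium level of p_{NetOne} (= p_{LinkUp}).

NetOne's profit: π = (p_{NetOne} − 6)(64 − 3p_{NetOne} + 2p_{LinkUp}).
∂π/∂p_{NetOne} = 82 − 6p_{NetOne} + 2p_{LinkUp} = 0 ⇒ p_{NetOne} = 41/3 + (1/3)p_{LinkUp}.
By symmetry p_{LinkUp} = p_{NetOne}; substituting into the reaction function, (2/3)p_{NetOne} = 41/3 and p_{NetOne} = 20.5.

20.5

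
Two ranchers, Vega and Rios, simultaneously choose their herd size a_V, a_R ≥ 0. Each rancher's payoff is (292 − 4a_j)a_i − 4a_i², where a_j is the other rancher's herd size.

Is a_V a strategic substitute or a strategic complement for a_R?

strategic substitutes

Vega's payoff is (292 − 4a_R)a_V − 4a_V².
∂π/∂a_V = 292 − 4a_R − 8a_V = 0, so a_V = 36.5 − 0.5a_R.
The best-response slope da_V/da_R = −0.5 < 0: the reaction function is downward-sloping, so the choices are strategic substitutes.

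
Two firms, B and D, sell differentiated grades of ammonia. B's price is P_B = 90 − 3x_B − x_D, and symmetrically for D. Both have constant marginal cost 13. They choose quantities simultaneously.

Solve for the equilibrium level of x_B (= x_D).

Firm B's profit: π = x_B(90 − 3x_B − x_D) − 13x_B.
∂π/∂x_B = 77 − 6x_B − x_D = 0 ⇒ x_B = 77/6 − (1/6)x_D.
By symmetry x_D = x_B; substituting into the reaction function, (7/6)x_B = 77/6 and x_B = 11.

11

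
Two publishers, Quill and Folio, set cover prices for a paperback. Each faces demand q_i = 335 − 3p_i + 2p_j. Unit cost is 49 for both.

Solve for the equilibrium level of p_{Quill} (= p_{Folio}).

Quill's profit: π = (p_{Quill} − 49)(335 − 3p_{Quill} + 2p_{Folio}).
∂π/∂p_{Quill} = 482 − 6p_{Quill} + 2p_{Folio} = 0 ⇒ p_{Quill} = 241/3 + (1/3)p_{Folio}.
By symmetry p_{Folio} = p_{Quill}; substituting into the reaction function, (2/3)p_{Quill} = 241/3 and p_{Quill} = 120.5.

120.5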